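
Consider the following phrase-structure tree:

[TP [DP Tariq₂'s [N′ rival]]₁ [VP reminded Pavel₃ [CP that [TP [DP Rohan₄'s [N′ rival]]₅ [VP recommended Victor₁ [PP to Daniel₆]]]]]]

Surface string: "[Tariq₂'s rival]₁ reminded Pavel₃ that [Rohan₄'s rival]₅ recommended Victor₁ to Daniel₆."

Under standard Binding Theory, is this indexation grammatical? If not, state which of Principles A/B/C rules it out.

Principle C

The two coindexed NPs are *[Tariq₂'s rival]₁* and *Victor₁*.
*Victor₁* is an R-expression. Principle C requires it to be free everywhere.
*[Tariq₂'s rival]₁* c-commands it and carries the same index.
The R-expression is bound → Principle C violation.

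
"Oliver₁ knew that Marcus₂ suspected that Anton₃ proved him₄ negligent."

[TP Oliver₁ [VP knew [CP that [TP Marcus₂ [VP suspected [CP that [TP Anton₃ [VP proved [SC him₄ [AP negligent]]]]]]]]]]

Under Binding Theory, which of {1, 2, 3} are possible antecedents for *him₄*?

*him* is a pronoun, so Principle B applies: it must be free in its binding domain.
Binding domain of *him₄*: the embedded TP, whose subject is Anton₃.
*Oliver₁* c-commands the pronoun but from outside its binding domain, and is not c-commanded by it → coindexation permitted.
*Marcus₂* c-commands the pronoun but from outside its binding domain, and is not c-commanded by it → coindexation permitted.
*Anton₃* c-commands the pronoun within its binding domain → coindexation would violate Principle B.

{1, 2}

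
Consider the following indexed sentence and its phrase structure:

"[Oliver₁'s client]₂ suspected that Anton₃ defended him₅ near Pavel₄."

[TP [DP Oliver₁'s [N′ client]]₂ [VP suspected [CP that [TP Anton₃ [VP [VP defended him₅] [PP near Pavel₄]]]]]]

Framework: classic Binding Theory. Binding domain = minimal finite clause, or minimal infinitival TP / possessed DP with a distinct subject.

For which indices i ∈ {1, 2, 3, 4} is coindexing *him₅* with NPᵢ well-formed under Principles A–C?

{1, 2, 4}

*him* is a pronoun, so Principle B applies: it must be free in its binding domain.
Binding domain of *him₅*: the embedded TP, whose subject is Anton₃.
*Oliver₁* and the pronoun do not c-command one another → neither Principle B nor Principle C is at stake; coindexation permitted.
*[Oliver₁'s client]₂* c-commands the pronoun but from outside its binding domain, and is not c-commanded by it → coindexation permitted.
*Anton₃* c-commands the pronoun within its binding domain → coindexation would violate Principle B.
*Pavel₄* and the pronoun do not c-command one another → neither Principle B nor Principle C is at stake; coindexation permitted.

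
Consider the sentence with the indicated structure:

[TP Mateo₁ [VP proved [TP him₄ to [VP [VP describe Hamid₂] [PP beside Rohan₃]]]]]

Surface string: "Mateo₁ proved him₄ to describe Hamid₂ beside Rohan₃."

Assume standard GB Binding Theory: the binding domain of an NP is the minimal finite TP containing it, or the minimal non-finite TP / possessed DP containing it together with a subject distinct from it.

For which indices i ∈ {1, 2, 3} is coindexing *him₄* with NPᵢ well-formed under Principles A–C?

*him* is a pronoun, so Principle B applies: it must be free in its binding domain.
Binding domain of *him₄*: the matrix TP, whose subject is Mateo₁.
*Mateo₁* c-commands the pronoun within its binding domain → coindexation would violate Principle B.
*Hamid₂*: the pronoun c-commands this R-expression → coindexation would violate Principle C on *Hamid₂*.
*Rohan₃*: the pronoun c-commands this R-expression → coindexation would violate Principle C on *Rohan₃*.

none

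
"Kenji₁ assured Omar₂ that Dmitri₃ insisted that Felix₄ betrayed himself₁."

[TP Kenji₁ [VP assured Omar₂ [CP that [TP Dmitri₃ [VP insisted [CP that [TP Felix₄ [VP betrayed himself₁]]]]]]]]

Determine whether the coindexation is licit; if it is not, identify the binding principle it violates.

Principle A

The two coindexed NPs are *Kenji₁* and *himself₁*.
*himself₁* is an anaphor. Principle A requires it to be bound within its binding domain — the embedded TP, whose subject is Felix₄.
Within that domain it is c-commanded by *Felix₄*, which does not share its index.
*Kenji₁* does c-command the anaphor, but from outside its binding domain.
The anaphor is unbound in its domain → Principle A violation.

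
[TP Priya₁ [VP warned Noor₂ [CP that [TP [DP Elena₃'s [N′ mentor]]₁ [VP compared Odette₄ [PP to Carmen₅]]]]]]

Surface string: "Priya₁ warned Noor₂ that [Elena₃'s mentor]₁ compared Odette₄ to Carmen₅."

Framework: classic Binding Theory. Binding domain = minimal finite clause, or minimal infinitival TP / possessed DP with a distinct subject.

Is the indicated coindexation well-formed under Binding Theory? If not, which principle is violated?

Principle C

The two coindexed NPs are *[Elena₃'s mentor]₁* and *Priya₁*.
*[Elena₃'s mentor]₁* is an R-expression. Principle C requires it to be free everywhere.
*Priya₁* c-commands it and carries the same index.
The R-expression is bound → Principle C violation.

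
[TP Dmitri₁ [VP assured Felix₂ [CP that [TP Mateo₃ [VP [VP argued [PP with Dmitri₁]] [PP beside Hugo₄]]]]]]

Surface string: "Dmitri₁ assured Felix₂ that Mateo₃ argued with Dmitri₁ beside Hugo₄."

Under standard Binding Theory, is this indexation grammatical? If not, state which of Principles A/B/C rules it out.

Principle C

The two coindexed NPs are *Dmitri₁* (the higher occurrence) and *Dmitri₁* (the lower occurrence).
*Dmitri₁* (the lower occurrence) is an R-expression. Principle C requires it to be free everywhere.
*Dmitri₁* (the higher occurrence) c-commands it and carries the same index.
The R-expression is bound → Principle C violation.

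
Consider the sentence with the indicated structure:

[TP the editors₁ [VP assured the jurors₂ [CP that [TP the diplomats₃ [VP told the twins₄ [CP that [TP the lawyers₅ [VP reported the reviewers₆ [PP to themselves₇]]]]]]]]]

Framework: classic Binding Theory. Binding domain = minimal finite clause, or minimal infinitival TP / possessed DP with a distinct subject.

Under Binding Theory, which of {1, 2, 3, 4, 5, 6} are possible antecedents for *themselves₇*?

*themselves* is an anaphor, so Principle A applies: it must be bound in its binding domain.
Binding domain of *themselves₇*: the embedded TP, whose subject is the lawyers₅.
*the editors₁* c-commands the anaphor but is outside its binding domain → cannot satisfy Principle A.
*the jurors₂* c-commands the anaphor but is outside its binding domain → cannot satisfy Principle A.
*the diplomats₃* c-commands the anaphor but is outside its binding domain → cannot satisfy Principle A.
*the twins₄* c-commands the anaphor but is outside its binding domain → cannot satisfy Principle A.
*the lawyers₅* c-commands the anaphor within its binding domain → licit binder.
*the reviewers₆* c-commands the anaphor within its binding domain → licit binder.

{5, 6}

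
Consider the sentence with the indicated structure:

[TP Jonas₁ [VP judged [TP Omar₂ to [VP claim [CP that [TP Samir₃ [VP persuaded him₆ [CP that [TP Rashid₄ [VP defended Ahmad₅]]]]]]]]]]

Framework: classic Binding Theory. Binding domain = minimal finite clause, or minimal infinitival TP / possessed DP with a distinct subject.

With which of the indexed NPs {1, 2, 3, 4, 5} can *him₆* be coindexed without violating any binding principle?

{1, 2}

*him* is a pronoun, so Principle B applies: it must be free in its binding domain.
Binding domain of *him₆*: the embedded TP, whose subject is Samir₃.
*Jonas₁* c-commands the pronoun but from outside its binding domain, and is not c-commanded by it → coindexation permitted.
*Omar₂* c-commands the pronoun but from outside its binding domain, and is not c-commanded by it → coindexation permitted.
*Samir₃* c-commands the pronoun within its binding domain → coindexation would violate Principle B.
*Rashid₄*: the pronoun c-commands this R-expression → coindexation would violate Principle C on *Rashid₄*.
*Ahmad₅*: the pronoun c-commands this R-expression → coindexation would violate Principle C on *Ahmad₅*.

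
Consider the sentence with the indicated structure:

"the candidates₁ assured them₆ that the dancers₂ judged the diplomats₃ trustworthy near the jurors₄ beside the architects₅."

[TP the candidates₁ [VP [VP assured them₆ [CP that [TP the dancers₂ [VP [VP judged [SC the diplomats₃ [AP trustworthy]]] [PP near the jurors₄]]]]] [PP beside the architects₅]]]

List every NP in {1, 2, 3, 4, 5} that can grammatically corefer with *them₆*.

{5}

*them* is a pronoun, so Principle B applies: it must be free in its binding domain.
Binding domain of *them₆*: the matrix TP, whose subject is the candidates₁.
*the candidates₁* c-commands the pronoun within its binding domain → coindexation would violate Principle B.
*the dancers₂*: the pronoun c-commands this R-expression → coindexation would violate Principle C on *the dancers₂*.
*the diplomats₃*: the pronoun c-commands this R-expression → coindexation would violate Principle C on *the diplomats₃*.
*the jurors₄*: the pronoun c-commands this R-expression → coindexation would violate Principle C on *the jurors₄*.
*the architects₅* and the pronoun do not c-command one another → neither Principle B nor Principle C is at stake; coindexation permitted.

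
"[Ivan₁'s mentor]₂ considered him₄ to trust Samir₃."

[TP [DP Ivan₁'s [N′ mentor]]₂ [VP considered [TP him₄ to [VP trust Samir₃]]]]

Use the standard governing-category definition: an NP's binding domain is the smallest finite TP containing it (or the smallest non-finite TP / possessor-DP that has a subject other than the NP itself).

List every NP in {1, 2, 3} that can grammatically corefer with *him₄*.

*him* is a pronoun, so Principle B applies: it must be free in its binding domain.
Binding domain of *him₄*: the matrix TP, whose subject is [Ivan₁'s mentor]₂.
*Ivan₁* and the pronoun do not c-command one another → neither Principle B nor Principle C is at stake; coindexation permitted.
*[Ivan₁'s mentor]₂* c-commands the pronoun within its binding domain → coindexation would violate Principle B.
*Samir₃*: the pronoun c-commands this R-expression → coindexation would violate Principle C on *Samir₃*.

{1}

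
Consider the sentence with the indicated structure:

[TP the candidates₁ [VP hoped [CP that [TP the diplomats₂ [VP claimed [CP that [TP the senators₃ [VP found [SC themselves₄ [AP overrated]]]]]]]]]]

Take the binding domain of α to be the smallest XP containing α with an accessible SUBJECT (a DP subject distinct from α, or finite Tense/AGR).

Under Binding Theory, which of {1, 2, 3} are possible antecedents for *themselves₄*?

{3}

*themselves* is an anaphor, so Principle A applies: it must be bound in its binding domain.
Binding domain of *themselves₄*: the embedded TP, whose subject is the senators₃.
*the candidates₁* c-commands the anaphor but is outside its binding domain → cannot satisfy Principle A.
*the diplomats₂* c-commands the anaphor but is outside its binding domain → cannot satisfy Principle A.
*the senators₃* c-commands the anaphor within its binding domain → licit binder.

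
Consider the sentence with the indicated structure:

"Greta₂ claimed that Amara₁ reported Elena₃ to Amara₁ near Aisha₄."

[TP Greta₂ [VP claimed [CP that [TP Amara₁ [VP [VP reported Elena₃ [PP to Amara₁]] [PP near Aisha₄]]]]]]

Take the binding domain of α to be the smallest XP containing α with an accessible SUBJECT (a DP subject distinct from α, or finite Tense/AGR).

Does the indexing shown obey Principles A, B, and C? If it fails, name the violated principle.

Principle C

The two coindexed NPs are *Amara₁* (the lower occurrence) and *Amara₁* (the higher occurrence).
*Amara₁* (the lower occurrence) is an R-expression. Principle C requires it to be free everywhere.
*Amara₁* (the higher occurrence) c-commands it and carries the same index.
The R-expression is bound → Principle C violation.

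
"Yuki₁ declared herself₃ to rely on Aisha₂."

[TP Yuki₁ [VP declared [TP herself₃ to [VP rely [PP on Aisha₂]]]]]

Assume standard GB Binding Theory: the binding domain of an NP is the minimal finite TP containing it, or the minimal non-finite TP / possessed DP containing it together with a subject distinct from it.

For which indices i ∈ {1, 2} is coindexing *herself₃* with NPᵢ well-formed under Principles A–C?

*herself* is an anaphor, so Principle A applies: it must be bound in its binding domain.
Binding domain of *herself₃*: the matrix TP, whose subject is Yuki₁.
*Yuki₁* c-commands the anaphor within its binding domain → licit binder.
*Aisha₂* does not c-command the anaphor → cannot bind it.

{1}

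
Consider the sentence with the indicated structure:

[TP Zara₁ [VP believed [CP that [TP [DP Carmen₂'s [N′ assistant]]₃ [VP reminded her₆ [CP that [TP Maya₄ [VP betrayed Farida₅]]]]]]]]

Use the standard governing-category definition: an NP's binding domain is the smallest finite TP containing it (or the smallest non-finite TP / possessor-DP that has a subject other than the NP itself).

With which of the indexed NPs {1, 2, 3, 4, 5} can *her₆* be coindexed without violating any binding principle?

*her* is a pronoun, so Principle B applies: it must be free in its binding domain.
Binding domain of *her₆*: the embedded TP, whose subject is [Carmen₂'s assistant]₃.
*Zara₁* c-commands the pronoun but from outside its binding domain, and is not c-commanded by it → coindexation permitted.
*Carmen₂* and the pronoun do not c-command one another → neither Principle B nor Principle C is at stake; coindexation permitted.
*[Carmen₂'s assistant]₃* c-commands the pronoun within its binding domain → coindexation would violate Principle B.
*Maya₄*: the pronoun c-commands this R-expression → coindexation would violate Principle C on *Maya₄*.
*Farida₅*: the pronoun c-commands this R-expression → coindexation would violate Principle C on *Farida₅*.

{1, 2}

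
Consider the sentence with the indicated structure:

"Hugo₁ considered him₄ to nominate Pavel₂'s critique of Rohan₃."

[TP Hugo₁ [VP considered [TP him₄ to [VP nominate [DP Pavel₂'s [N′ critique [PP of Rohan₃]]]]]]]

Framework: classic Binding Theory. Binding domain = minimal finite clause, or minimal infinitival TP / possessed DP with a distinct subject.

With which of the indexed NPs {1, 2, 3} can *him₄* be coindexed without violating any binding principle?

*him* is a pronoun, so Principle B applies: it must be free in its binding domain.
Binding domain of *him₄*: the matrix TP, whose subject is Hugo₁.
*Hugo₁* c-commands the pronoun within its binding domain → coindexation would violate Principle B.
*Pavel₂*: the pronoun c-commands this R-expression → coindexation would violate Principle C on *Pavel₂*.
*Rohan₃*: the pronoun c-commands this R-expression → coindexation would violate Principle C on *Rohan₃*.

none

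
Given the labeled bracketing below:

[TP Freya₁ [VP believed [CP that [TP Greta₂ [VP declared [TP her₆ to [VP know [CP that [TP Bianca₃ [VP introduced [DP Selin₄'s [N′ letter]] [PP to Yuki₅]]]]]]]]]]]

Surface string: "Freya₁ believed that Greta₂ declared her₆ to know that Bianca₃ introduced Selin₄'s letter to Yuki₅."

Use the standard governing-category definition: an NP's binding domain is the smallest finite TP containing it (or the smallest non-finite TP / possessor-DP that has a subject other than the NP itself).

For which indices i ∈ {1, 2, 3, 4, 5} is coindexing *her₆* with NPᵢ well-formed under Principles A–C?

*her* is a pronoun, so Principle B applies: it must be free in its binding domain.
Binding domain of *her₆*: the embedded TP, whose subject is Greta₂.
*Freya₁* c-commands the pronoun but from outside its binding domain, and is not c-commanded by it → coindexation permitted.
*Greta₂* c-commands the pronoun within its binding domain → coindexation would violate Principle B.
*Bianca₃*: the pronoun c-commands this R-expression → coindexation would violate Principle C on *Bianca₃*.
*Selin₄*: the pronoun c-commands this R-expression → coindexation would violate Principle C on *Selin₄*.
*Yuki₅*: the pronoun c-commands this R-expression → coindexation would violate Principle C on *Yuki₅*.

{1}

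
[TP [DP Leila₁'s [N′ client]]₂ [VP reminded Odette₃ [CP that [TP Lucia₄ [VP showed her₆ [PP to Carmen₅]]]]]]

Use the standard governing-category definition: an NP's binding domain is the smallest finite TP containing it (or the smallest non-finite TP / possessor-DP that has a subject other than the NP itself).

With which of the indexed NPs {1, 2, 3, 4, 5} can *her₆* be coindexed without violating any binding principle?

{1, 2, 3}

*her* is a pronoun, so Principle B applies: it must be free in its binding domain.
Binding domain of *her₆*: the embedded TP, whose subject is Lucia₄.
*Leila₁* and the pronoun do not c-command one another → neither Principle B nor Principle C is at stake; coindexation permitted.
*[Leila₁'s client]₂* c-commands the pronoun but from outside its binding domain, and is not c-commanded by it → coindexation permitted.
*Odette₃* c-commands the pronoun but from outside its binding domain, and is not c-commanded by it → coindexation permitted.
*Lucia₄* c-commands the pronoun within its binding domain → coindexation would violate Principle B.
*Carmen₅*: the pronoun c-commands this R-expression → coindexation would violate Principle C on *Carmen₅*.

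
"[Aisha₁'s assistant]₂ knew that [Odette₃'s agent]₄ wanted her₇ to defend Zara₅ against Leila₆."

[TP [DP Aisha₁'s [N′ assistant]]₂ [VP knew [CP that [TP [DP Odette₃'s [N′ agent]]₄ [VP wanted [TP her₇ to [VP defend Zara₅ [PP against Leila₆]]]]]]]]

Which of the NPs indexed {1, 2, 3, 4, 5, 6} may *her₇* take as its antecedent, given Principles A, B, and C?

{1, 2, 3}

*her* is a pronoun, so Principle B applies: it must be free in its binding domain.
Binding domain of *her₇*: the embedded TP, whose subject is [Odette₃'s agent]₄.
*Aisha₁* and the pronoun do not c-command one another → neither Principle B nor Principle C is at stake; coindexation permitted.
*[Aisha₁'s assistant]₂* c-commands the pronoun but from outside its binding domain, and is not c-commanded by it → coindexation permitted.
*Odette₃* and the pronoun do not c-command one another → neither Principle B nor Principle C is at stake; coindexation permitted.
*[Odette₃'s agent]₄* c-commands the pronoun within its binding domain → coindexation would violate Principle B.
*Zara₅*: the pronoun c-commands this R-expression → coindexation would violate Principle C on *Zara₅*.
*Leila₆*: the pronoun c-commands this R-expression → coindexation would violate Principle C on *Leila₆*.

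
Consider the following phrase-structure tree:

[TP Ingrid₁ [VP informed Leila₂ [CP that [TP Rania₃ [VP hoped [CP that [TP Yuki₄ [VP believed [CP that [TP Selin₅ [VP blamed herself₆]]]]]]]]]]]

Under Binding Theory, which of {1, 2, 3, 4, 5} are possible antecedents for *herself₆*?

*herself* is an anaphor, so Principle A applies: it must be bound in its binding domain.
Binding domain of *herself₆*: the embedded TP, whose subject is Selin₅.
*Ingrid₁* c-commands the anaphor but is outside its binding domain → cannot satisfy Principle A.
*Leila₂* c-commands the anaphor but is outside its binding domain → cannot satisfy Principle A.
*Rania₃* c-commands the anaphor but is outside its binding domain → cannot satisfy Principle A.
*Yuki₄* c-commands the anaphor but is outside its binding domain → cannot satisfy Principle A.
*Selin₅* c-commands the anaphor within its binding domain → licit binder.

{5}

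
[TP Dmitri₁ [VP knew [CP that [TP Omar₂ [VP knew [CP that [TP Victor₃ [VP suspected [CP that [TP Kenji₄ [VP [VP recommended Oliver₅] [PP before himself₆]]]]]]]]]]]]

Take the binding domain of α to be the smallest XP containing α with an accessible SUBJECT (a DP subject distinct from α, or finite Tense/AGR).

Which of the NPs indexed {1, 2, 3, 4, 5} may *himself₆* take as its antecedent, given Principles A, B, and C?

{4}

*himself* is an anaphor, so Principle A applies: it must be bound in its binding domain.
Binding domain of *himself₆*: the embedded TP, whose subject is Kenji₄.
*Dmitri₁* c-commands the anaphor but is outside its binding domain → cannot satisfy Principle A.
*Omar₂* c-commands the anaphor but is outside its binding domain → cannot satisfy Principle A.
*Victor₃* c-commands the anaphor but is outside its binding domain → cannot satisfy Principle A.
*Kenji₄* c-commands the anaphor within its binding domain → licit binder.
*Oliver₅* does not c-command the anaphor → cannot bind it.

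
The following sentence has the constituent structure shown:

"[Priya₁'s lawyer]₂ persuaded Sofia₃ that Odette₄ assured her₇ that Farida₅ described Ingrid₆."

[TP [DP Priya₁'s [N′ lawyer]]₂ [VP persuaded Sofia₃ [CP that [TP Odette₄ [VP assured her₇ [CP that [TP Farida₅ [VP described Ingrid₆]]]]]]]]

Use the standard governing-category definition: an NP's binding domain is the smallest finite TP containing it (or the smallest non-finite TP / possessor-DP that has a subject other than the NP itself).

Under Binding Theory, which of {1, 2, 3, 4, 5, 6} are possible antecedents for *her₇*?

*her* is a pronoun, so Principle B applies: it must be free in its binding domain.
Binding domain of *her₇*: the embedded TP, whose subject is Odette₄.
*Priya₁* and the pronoun do not c-command one another → neither Principle B nor Principle C is at stake; coindexation permitted.
*[Priya₁'s lawyer]₂* c-commands the pronoun but from outside its binding domain, and is not c-commanded by it → coindexation permitted.
*Sofia₃* c-commands the pronoun but from outside its binding domain, and is not c-commanded by it → coindexation permitted.
*Odette₄* c-commands the pronoun within its binding domain → coindexation would violate Principle B.
*Farida₅*: the pronoun c-commands this R-expression → coindexation would violate Principle C on *Farida₅*.
*Ingrid₆*: the pronoun c-commands this R-expression → coindexation would violate Principle C on *Ingrid₆*.

{1, 2, 3}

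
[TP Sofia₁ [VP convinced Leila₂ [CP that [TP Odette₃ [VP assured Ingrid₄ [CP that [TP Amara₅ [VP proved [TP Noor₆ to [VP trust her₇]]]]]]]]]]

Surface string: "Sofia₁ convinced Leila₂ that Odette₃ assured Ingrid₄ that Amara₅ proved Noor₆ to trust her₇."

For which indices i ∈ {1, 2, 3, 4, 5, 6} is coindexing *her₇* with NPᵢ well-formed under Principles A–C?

*her* is a pronoun, so Principle B applies: it must be free in its binding domain.
Binding domain of *her₇*: the embedded TP, whose subject is Noor₆.
*Sofia₁* c-commands the pronoun but from outside its binding domain, and is not c-commanded by it → coindexation permitted.
*Leila₂* c-commands the pronoun but from outside its binding domain, and is not c-commanded by it → coindexation permitted.
*Odette₃* c-commands the pronoun but from outside its binding domain, and is not c-commanded by it → coindexation permitted.
*Ingrid₄* c-commands the pronoun but from outside its binding domain, and is not c-commanded by it → coindexation permitted.
*Amara₅* c-commands the pronoun but from outside its binding domain, and is not c-commanded by it → coindexation permitted.
*Noor₆* c-commands the pronoun within its binding domain → coindexation would violate Principle B.

{1, 2, 3, 4, 5}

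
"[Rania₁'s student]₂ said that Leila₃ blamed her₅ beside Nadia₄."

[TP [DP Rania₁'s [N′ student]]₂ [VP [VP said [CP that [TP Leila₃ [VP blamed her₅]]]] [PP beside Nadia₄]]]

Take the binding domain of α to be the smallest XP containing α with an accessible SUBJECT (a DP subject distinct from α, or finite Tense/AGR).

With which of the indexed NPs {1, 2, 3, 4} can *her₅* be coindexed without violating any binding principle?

{1, 2, 4}

*her* is a pronoun, so Principle B applies: it must be free in its binding domain.
Binding domain of *her₅*: the embedded TP, whose subject is Leila₃.
*Rania₁* and the pronoun do not c-command one another → neither Principle B nor Principle C is at stake; coindexation permitted.
*[Rania₁'s student]₂* c-commands the pronoun but from outside its binding domain, and is not c-commanded by it → coindexation permitted.
*Leila₃* c-commands the pronoun within its binding domain → coindexation would violate Principle B.
*Nadia₄* and the pronoun do not c-command one another → neither Principle B nor Principle C is at stake; coindexation permitted.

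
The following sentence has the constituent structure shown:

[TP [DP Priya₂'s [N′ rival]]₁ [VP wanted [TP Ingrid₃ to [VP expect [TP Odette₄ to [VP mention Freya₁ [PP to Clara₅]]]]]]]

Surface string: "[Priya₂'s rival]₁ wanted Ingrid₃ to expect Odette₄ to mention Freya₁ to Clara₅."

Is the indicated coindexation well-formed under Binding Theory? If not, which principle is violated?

Principle C

The two coindexed NPs are *[Priya₂'s rival]₁* and *Freya₁*.
*Freya₁* is an R-expression. Principle C requires it to be free everywhere.
*[Priya₂'s rival]₁* c-commands it and carries the same index.
The R-expression is bound → Principle C violation.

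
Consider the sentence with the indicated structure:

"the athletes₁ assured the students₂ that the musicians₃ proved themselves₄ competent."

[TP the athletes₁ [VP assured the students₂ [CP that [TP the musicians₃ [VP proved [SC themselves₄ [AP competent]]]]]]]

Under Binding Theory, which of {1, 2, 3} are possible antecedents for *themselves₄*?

*themselves* is an anaphor, so Principle A applies: it must be bound in its binding domain.
Binding domain of *themselves₄*: the embedded TP, whose subject is the musicians₃.
*the athletes₁* c-commands the anaphor but is outside its binding domain → cannot satisfy Principle A.
*the students₂* c-commands the anaphor but is outside its binding domain → cannot satisfy Principle A.
*the musicians₃* c-commands the anaphor within its binding domain → licit binder.

{3}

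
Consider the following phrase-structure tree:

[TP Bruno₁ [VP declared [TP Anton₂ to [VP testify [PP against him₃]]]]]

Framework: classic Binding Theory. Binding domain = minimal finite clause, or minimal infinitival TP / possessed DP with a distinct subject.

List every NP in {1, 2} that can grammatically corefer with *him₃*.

*him* is a pronoun, so Principle B applies: it must be free in its binding domain.
Binding domain of *him₃*: the embedded TP, whose subject is Anton₂.
*Bruno₁* c-commands the pronoun but from outside its binding domain, and is not c-commanded by it → coindexation permitted.
*Anton₂* c-commands the pronoun within its binding domain → coindexation would violate Principle B.

{1}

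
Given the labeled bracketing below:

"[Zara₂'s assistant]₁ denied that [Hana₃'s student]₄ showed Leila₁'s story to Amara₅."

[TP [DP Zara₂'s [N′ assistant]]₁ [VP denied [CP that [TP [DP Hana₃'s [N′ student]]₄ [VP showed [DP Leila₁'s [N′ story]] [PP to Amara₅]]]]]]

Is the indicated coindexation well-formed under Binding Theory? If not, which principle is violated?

The two coindexed NPs are *[Zara₂'s assistant]₁* and *Leila₁*.
*Leila₁* is an R-expression. Principle C requires it to be free everywhere.
*[Zara₂'s assistant]₁* c-commands it and carries the same index.
The R-expression is bound → Principle C violation.

Principle C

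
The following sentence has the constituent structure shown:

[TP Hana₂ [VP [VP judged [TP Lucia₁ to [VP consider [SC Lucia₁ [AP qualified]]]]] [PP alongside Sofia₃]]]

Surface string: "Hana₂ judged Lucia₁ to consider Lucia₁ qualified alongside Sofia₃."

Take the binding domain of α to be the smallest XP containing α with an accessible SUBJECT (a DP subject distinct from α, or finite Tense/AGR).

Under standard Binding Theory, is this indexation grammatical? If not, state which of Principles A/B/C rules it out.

Principle C

The two coindexed NPs are *Lucia₁* (the higher occurrence) and *Lucia₁* (the lower occurrence).
*Lucia₁* (the lower occurrence) is an R-expression. Principle C requires it to be free everywhere.
*Lucia₁* (the higher occurrence) c-commands it and carries the same index.
The R-expression is bound → Principle C violation.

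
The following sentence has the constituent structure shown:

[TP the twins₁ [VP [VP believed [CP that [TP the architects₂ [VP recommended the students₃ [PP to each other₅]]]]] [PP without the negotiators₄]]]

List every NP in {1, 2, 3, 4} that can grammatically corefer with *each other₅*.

{2, 3}

*each other* is an anaphor, so Principle A applies: it must be bound in its binding domain.
Binding domain of *each other₅*: the embedded TP, whose subject is the architects₂.
*the twins₁* c-commands the anaphor but is outside its binding domain → cannot satisfy Principle A.
*the architects₂* c-commands the anaphor within its binding domain → licit binder.
*the students₃* c-commands the anaphor within its binding domain → licit binder.
*the negotiators₄* does not c-command the anaphor → cannot bind it.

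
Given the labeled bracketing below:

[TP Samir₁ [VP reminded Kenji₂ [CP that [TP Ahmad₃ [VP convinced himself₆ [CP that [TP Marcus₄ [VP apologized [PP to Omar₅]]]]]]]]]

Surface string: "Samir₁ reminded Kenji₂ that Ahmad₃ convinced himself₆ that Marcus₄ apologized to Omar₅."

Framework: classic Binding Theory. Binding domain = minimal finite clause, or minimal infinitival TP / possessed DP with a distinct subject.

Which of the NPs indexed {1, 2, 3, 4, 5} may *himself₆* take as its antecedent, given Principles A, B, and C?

*himself* is an anaphor, so Principle A applies: it must be bound in its binding domain.
Binding domain of *himself₆*: the embedded TP, whose subject is Ahmad₃.
*Samir₁* c-commands the anaphor but is outside its binding domain → cannot satisfy Principle A.
*Kenji₂* c-commands the anaphor but is outside its binding domain → cannot satisfy Principle A.
*Ahmad₃* c-commands the anaphor within its binding domain → licit binder.
*Marcus₄* does not c-command the anaphor → cannot bind it.
*Omar₅* does not c-command the anaphor → cannot bind it.

{3}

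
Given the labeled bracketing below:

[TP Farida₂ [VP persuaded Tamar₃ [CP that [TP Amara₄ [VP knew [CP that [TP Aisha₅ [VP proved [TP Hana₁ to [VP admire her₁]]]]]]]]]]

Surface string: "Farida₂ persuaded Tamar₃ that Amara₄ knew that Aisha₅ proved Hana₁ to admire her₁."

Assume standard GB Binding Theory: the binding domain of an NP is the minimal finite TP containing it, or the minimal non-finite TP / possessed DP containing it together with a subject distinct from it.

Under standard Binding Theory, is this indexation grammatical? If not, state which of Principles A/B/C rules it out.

The two coindexed NPs are *Hana₁* and *her₁*.
*her₁* is a pronoun. Its binding domain is the embedded TP, whose subject is Hana₁.
*Hana₁* c-commands it within that domain and carries the same index.
The pronoun is locally bound → Principle B violation.

Principle B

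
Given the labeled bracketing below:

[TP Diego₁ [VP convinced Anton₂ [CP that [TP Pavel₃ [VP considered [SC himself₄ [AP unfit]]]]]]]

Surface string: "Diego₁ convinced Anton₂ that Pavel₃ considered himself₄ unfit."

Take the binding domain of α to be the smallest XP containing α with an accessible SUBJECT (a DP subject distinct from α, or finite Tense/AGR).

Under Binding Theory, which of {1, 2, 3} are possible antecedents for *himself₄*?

{3}

*himself* is an anaphor, so Principle A applies: it must be bound in its binding domain.
Binding domain of *himself₄*: the embedded TP, whose subject is Pavel₃.
*Diego₁* c-commands the anaphor but is outside its binding domain → cannot satisfy Principle A.
*Anton₂* c-commands the anaphor but is outside its binding domain → cannot satisfy Principle A.
*Pavel₃* c-commands the anaphor within its binding domain → licit binder.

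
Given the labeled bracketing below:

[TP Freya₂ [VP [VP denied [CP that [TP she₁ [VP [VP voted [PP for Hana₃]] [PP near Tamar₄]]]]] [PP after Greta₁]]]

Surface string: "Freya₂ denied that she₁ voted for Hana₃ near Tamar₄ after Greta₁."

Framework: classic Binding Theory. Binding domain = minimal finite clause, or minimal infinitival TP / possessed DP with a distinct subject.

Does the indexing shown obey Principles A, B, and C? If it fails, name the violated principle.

The two coindexed NPs are *Greta₁* and *she₁*.
*she₁* is a pronoun; nothing c-commands it within its binding domain (the embedded TP.), so Principle B holds trivially.
*Greta₁* is an R-expression; *she₁* does not c-command it, and no other NP shares its index, so Principle C is satisfied.
All principles are respected.

grammatical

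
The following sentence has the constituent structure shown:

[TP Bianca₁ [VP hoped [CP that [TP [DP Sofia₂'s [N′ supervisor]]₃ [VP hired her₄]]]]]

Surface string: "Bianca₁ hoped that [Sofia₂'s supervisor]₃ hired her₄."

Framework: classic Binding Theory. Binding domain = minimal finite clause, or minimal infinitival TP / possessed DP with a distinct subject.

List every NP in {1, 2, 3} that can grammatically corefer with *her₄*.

{1, 2}

*her* is a pronoun, so Principle B applies: it must be free in its binding domain.
Binding domain of *her₄*: the embedded TP, whose subject is [Sofia₂'s supervisor]₃.
*Bianca₁* c-commands the pronoun but from outside its binding domain, and is not c-commanded by it → coindexation permitted.
*Sofia₂* and the pronoun do not c-command one another → neither Principle B nor Principle C is at stake; coindexation permitted.
*[Sofia₂'s supervisor]₃* c-commands the pronoun within its binding domain → coindexation would violate Principle B.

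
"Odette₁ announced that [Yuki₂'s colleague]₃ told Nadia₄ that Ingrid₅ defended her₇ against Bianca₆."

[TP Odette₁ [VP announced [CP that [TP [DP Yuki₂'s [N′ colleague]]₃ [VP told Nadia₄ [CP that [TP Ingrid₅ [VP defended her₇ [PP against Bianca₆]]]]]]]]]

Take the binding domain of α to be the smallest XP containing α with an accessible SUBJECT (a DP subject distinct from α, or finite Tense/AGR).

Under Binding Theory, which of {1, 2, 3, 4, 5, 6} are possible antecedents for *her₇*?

{1, 2, 3, 4}

*her* is a pronoun, so Principle B applies: it must be free in its binding domain.
Binding domain of *her₇*: the embedded TP, whose subject is Ingrid₅.
*Odette₁* c-commands the pronoun but from outside its binding domain, and is not c-commanded by it → coindexation permitted.
*Yuki₂* and the pronoun do not c-command one another → neither Principle B nor Principle C is at stake; coindexation permitted.
*[Yuki₂'s colleague]₃* c-commands the pronoun but from outside its binding domain, and is not c-commanded by it → coindexation permitted.
*Nadia₄* c-commands the pronoun but from outside its binding domain, and is not c-commanded by it → coindexation permitted.
*Ingrid₅* c-commands the pronoun within its binding domain → coindexation would violate Principle B.
*Bianca₆*: the pronoun c-commands this R-expression → coindexation would violate Principle C on *Bianca₆*.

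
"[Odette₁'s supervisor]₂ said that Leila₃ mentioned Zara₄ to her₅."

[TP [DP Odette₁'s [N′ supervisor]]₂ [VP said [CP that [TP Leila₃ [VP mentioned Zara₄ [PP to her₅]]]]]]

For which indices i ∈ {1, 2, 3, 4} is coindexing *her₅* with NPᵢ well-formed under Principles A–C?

{1, 2}

*her* is a pronoun, so Principle B applies: it must be free in its binding domain.
Binding domain of *her₅*: the embedded TP, whose subject is Leila₃.
*Odette₁* and the pronoun do not c-command one another → neither Principle B nor Principle C is at stake; coindexation permitted.
*[Odette₁'s supervisor]₂* c-commands the pronoun but from outside its binding domain, and is not c-commanded by it → coindexation permitted.
*Leila₃* c-commands the pronoun within its binding domain → coindexation would violate Principle B.
*Zara₄* c-commands the pronoun within its binding domain → coindexation would violate Principle B.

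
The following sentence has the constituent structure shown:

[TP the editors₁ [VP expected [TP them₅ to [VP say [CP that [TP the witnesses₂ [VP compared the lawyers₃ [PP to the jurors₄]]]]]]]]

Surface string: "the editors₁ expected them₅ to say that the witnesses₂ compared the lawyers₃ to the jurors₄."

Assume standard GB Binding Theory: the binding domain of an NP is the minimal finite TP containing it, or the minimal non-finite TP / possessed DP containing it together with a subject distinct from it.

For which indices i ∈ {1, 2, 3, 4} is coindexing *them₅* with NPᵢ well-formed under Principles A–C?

none

*them* is a pronoun, so Principle B applies: it must be free in its binding domain.
Binding domain of *them₅*: the matrix TP, whose subject is the editors₁.
*the editors₁* c-commands the pronoun within its binding domain → coindexation would violate Principle B.
*the witnesses₂*: the pronoun c-commands this R-expression → coindexation would violate Principle C on *the witnesses₂*.
*the lawyers₃*: the pronoun c-commands this R-expression → coindexation would violate Principle C on *the lawyers₃*.
*the jurors₄*: the pronoun c-commands this R-expression → coindexation would violate Principle C on *the jurors₄*.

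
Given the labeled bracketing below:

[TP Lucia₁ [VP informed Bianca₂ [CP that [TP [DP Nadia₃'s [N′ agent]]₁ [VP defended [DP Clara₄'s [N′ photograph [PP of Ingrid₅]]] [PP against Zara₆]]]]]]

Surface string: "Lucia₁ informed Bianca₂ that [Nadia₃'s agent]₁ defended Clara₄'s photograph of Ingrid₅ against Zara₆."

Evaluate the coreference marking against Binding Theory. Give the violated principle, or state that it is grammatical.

The two coindexed NPs are *[Nadia₃'s agent]₁* and *Lucia₁*.
*[Nadia₃'s agent]₁* is an R-expression. Principle C requires it to be free everywhere.
*Lucia₁* c-commands it and carries the same index.
The R-expression is bound → Principle C violation.

Principle C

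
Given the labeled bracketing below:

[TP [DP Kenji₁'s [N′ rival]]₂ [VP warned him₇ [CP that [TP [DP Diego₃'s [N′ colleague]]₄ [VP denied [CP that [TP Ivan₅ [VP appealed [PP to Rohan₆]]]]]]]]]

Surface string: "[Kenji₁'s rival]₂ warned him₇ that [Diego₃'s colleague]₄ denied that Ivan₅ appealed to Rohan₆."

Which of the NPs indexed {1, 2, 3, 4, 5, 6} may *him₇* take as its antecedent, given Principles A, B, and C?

*him* is a pronoun, so Principle B applies: it must be free in its binding domain.
Binding domain of *him₇*: the matrix TP, whose subject is [Kenji₁'s rival]₂.
*Kenji₁* and the pronoun do not c-command one another → neither Principle B nor Principle C is at stake; coindexation permitted.
*[Kenji₁'s rival]₂* c-commands the pronoun within its binding domain → coindexation would violate Principle B.
*Diego₃*: the pronoun c-commands this R-expression → coindexation would violate Principle C on *Diego₃*.
*[Diego₃'s colleague]₄*: the pronoun c-commands this R-expression → coindexation would violate Principle C on *[Diego₃'s colleague]₄*.
*Ivan₅*: the pronoun c-commands this R-expression → coindexation would violate Principle C on *Ivan₅*.
*Rohan₆*: the pronoun c-commands this R-expression → coindexation would violate Principle C on *Rohan₆*.

{1}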